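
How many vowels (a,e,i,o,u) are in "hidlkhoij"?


Input: hidlkhoij
Checking each character:
  'h' at position 0: consonant
  'i' at position 1: vowel (running total: 1)
  'd' at position 2: consonant
  'l' at position 3: consonant
  'k' at position 4: consonant
  'h' at position 5: consonant
  'o' at position 6: vowel (running total: 2)
  'i' at position 7: vowel (running total: 3)
  'j' at position 8: consonant
Total vowels: 3

3


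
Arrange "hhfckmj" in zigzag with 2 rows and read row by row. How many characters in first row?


Zigzag "hhfckmj" into 2 rows:
Placing characters:
  'h' => row 0
  'h' => row 1
  'f' => row 0
  'c' => row 1
  'k' => row 0
  'm' => row 1
  'j' => row 0
Rows:
  Row 0: "hfkj"
  Row 1: "hcm"
First row length: 4

4


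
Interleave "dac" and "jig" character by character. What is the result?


Interleaving "dac" and "jig":
  Position 0: 'd' from first, 'j' from second => "dj"
  Position 1: 'a' from first, 'i' from second => "ai"
  Position 2: 'c' from first, 'g' from second => "cg"
Result: djaicg

djaicg


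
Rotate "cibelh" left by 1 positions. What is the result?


Input: "cibelh", rotate left by 1
First 1 characters: "c"
Remaining characters: "ibelh"
Concatenate remaining + first: "ibelh" + "c" = "ibelhc"

ibelhc


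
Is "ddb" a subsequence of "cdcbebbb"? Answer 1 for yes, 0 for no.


Check if "ddb" is a subsequence of "cdcbebbb"
Greedy scan:
  Position 0 ('c'): no match needed
  Position 1 ('d'): matches sub[0] = 'd'
  Position 2 ('c'): no match needed
  Position 3 ('b'): no match needed
  Position 4 ('e'): no match needed
  Position 5 ('b'): no match needed
  Position 6 ('b'): no match needed
  Position 7 ('b'): no match needed
Only matched 1/3 characters => not a subsequence

0


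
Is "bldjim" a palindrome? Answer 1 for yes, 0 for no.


Input: bldjim
Reversed: mijdlb
  Compare pos 0 ('b') with pos 5 ('m'): MISMATCH
  Compare pos 1 ('l') with pos 4 ('i'): MISMATCH
  Compare pos 2 ('d') with pos 3 ('j'): MISMATCH
Result: not a palindrome

0


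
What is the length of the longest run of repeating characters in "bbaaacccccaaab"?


Input: "bbaaacccccaaab"
Scanning for longest run:
  Position 1 ('b'): continues run of 'b', length=2
  Position 2 ('a'): new char, reset run to 1
  Position 3 ('a'): continues run of 'a', length=2
  Position 4 ('a'): continues run of 'a', length=3
  Position 5 ('c'): new char, reset run to 1
  Position 6 ('c'): continues run of 'c', length=2
  Position 7 ('c'): continues run of 'c', length=3
  Position 8 ('c'): continues run of 'c', length=4
  Position 9 ('c'): continues run of 'c', length=5
  Position 10 ('a'): new char, reset run to 1
  Position 11 ('a'): continues run of 'a', length=2
  Position 12 ('a'): continues run of 'a', length=3
  Position 13 ('b'): new char, reset run to 1
Longest run: 'c' with length 5

5


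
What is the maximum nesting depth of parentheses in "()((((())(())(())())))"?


Input: "()((((())(())(())())))"
Tracking depth:
  Position 0 '(': depth becomes 1
  Position 1 ')': depth becomes 0
  Position 2 '(': depth becomes 1
  Position 3 '(': depth becomes 2
  Position 4 '(': depth becomes 3
  Position 5 '(': depth becomes 4
  Position 6 '(': depth becomes 5
  Position 7 ')': depth becomes 4
  Position 8 ')': depth becomes 3
  Position 9 '(': depth becomes 4
  Position 10 '(': depth becomes 5
  Position 11 ')': depth becomes 4
  Position 12 ')': depth becomes 3
  Position 13 '(': depth becomes 4
  Position 14 '(': depth becomes 5
  Position 15 ')': depth becomes 4
  Position 16 ')': depth becomes 3
  Position 17 '(': depth becomes 4
  Position 18 ')': depth becomes 3
  Position 19 ')': depth becomes 2
  Position 20 ')': depth becomes 1
  Position 21 ')': depth becomes 0
Maximum depth reached: 5

5


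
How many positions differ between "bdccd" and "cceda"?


Comparing "bdccd" and "cceda" position by position:
  Position 0: 'b' vs 'c' => DIFFER
  Position 1: 'd' vs 'c' => DIFFER
  Position 2: 'c' vs 'e' => DIFFER
  Position 3: 'c' vs 'd' => DIFFER
  Position 4: 'd' vs 'a' => DIFFER
Positions that differ: 5

5


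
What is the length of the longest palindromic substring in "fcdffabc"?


Input: "fcdffabc"
Checking substrings for palindromes:
  [3:5] "ff" (len 2) => palindrome
Longest palindromic substring: "ff" with length 2

2


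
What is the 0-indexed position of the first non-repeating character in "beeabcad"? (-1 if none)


Input: beeabcad
Character frequencies:
  'a': 2
  'b': 2
  'c': 1
  'd': 1
  'e': 2
Scanning left to right for freq == 1:
  Position 0 ('b'): freq=2, skip
  Position 1 ('e'): freq=2, skip
  Position 2 ('e'): freq=2, skip
  Position 3 ('a'): freq=2, skip
  Position 4 ('b'): freq=2, skip
  Position 5 ('c'): unique! => answer = 5

5


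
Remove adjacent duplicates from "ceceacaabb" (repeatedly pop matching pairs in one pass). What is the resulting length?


Input: ceceacaabb
Stack-based adjacent duplicate removal:
  Read 'c': push. Stack: c
  Read 'e': push. Stack: ce
  Read 'c': push. Stack: cec
  Read 'e': push. Stack: cece
  Read 'a': push. Stack: cecea
  Read 'c': push. Stack: ceceac
  Read 'a': push. Stack: ceceaca
  Read 'a': matches stack top 'a' => pop. Stack: ceceac
  Read 'b': push. Stack: ceceacb
  Read 'b': matches stack top 'b' => pop. Stack: ceceac
Final stack: "ceceac" (length 6)

6


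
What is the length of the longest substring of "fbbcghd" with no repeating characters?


Input: "fbbcghd"
Sliding window (track last position of each char):
  Position 0 ('f'): window [0,0] length 1 -- new best
  Position 1 ('b'): window [0,1] length 2 -- new best
  Position 2 ('b'): repeat (last at 1), move window start to 2
  Position 2 ('b'): window [2,2] length 1
  Position 3 ('c'): window [2,3] length 2
  Position 4 ('g'): window [2,4] length 3 -- new best
  Position 5 ('h'): window [2,5] length 4 -- new best
  Position 6 ('d'): window [2,6] length 5 -- new best
Longest substring with no repeats: "bcghd" with length 5

5


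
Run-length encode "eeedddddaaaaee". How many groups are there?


Input: eeedddddaaaaee
Scanning for consecutive runs:
  Group 1: 'e' x 3 (positions 0-2)
  Group 2: 'd' x 5 (positions 3-7)
  Group 3: 'a' x 4 (positions 8-11)
  Group 4: 'e' x 2 (positions 12-13)
Total groups: 4

4


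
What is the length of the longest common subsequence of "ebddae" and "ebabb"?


LCS of "ebddae" and "ebabb"
DP table:
           e    b    a    b    b
      0    0    0    0    0    0
  e   0    1    1    1    1    1
  b   0    1    2    2    2    2
  d   0    1    2    2    2    2
  d   0    1    2    2    2    2
  a   0    1    2    3    3    3
  e   0    1    2    3    3    3
LCS length = dp[6][5] = 3

3


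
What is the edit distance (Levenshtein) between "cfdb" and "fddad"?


Computing edit distance: "cfdb" -> "fddad"
DP table:
           f    d    d    a    d
      0    1    2    3    4    5
  c   1    1    2    3    4    5
  f   2    1    2    3    4    5
  d   3    2    1    2    3    4
  b   4    3    2    2    3    4
Edit distance = dp[4][5] = 4

4


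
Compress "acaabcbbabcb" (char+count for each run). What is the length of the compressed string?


Input: acaabcbbabcb
Runs:
  'a' x 1 => "a1"
  'c' x 1 => "c1"
  'a' x 2 => "a2"
  'b' x 1 => "b1"
  'c' x 1 => "c1"
  'b' x 2 => "b2"
  'a' x 1 => "a1"
  'b' x 1 => "b1"
  'c' x 1 => "c1"
  'b' x 1 => "b1"
Compressed: "a1c1a2b1c1b2a1b1c1b1"
Compressed length: 20

20


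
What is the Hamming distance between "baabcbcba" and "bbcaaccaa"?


Comparing "baabcbcba" and "bbcaaccaa" position by position:
  Position 0: 'b' vs 'b' => same
  Position 1: 'a' vs 'b' => differ
  Position 2: 'a' vs 'c' => differ
  Position 3: 'b' vs 'a' => differ
  Position 4: 'c' vs 'a' => differ
  Position 5: 'b' vs 'c' => differ
  Position 6: 'c' vs 'c' => same
  Position 7: 'b' vs 'a' => differ
  Position 8: 'a' vs 'a' => same
Total differences (Hamming distance): 6

6


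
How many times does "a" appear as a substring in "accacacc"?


Searching for "a" in "accacacc"
Scanning each position:
  Position 0: "a" => MATCH
  Position 1: "c" => no
  Position 2: "c" => no
  Position 3: "a" => MATCH
  Position 4: "c" => no
  Position 5: "a" => MATCH
  Position 6: "c" => no
  Position 7: "c" => no
Total occurrences: 3

3


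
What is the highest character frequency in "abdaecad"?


Input: abdaecad
Character counts:
  'a': 3
  'b': 1
  'c': 1
  'd': 2
  'e': 1
Maximum frequency: 3

3


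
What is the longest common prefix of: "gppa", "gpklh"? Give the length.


Words: gppa, gpklh
  Position 0: all 'g' => match
  Position 1: all 'p' => match
  Position 2: ('p', 'k') => mismatch, stop
LCP = "gp" (length 2)

2


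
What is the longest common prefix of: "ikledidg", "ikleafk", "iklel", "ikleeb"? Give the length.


Words: ikledidg, ikleafk, iklel, ikleeb
  Position 0: all 'i' => match
  Position 1: all 'k' => match
  Position 2: all 'l' => match
  Position 3: all 'e' => match
  Position 4: ('d', 'a', 'l', 'e') => mismatch, stop
LCP = "ikle" (length 4)

4


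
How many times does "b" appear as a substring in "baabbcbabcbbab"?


Searching for "b" in "baabbcbabcbbab"
Scanning each position:
  Position 0: "b" => MATCH
  Position 1: "a" => no
  Position 2: "a" => no
  Position 3: "b" => MATCH
  Position 4: "b" => MATCH
  Position 5: "c" => no
  Position 6: "b" => MATCH
  Position 7: "a" => no
  Position 8: "b" => MATCH
  Position 9: "c" => no
  Position 10: "b" => MATCH
  Position 11: "b" => MATCH
  Position 12: "a" => no
  Position 13: "b" => MATCH
Total occurrences: 8

8


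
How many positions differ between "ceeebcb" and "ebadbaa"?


Comparing "ceeebcb" and "ebadbaa" position by position:
  Position 0: 'c' vs 'e' => DIFFER
  Position 1: 'e' vs 'b' => DIFFER
  Position 2: 'e' vs 'a' => DIFFER
  Position 3: 'e' vs 'd' => DIFFER
  Position 4: 'b' vs 'b' => same
  Position 5: 'c' vs 'a' => DIFFER
  Position 6: 'b' vs 'a' => DIFFER
Positions that differ: 6

6


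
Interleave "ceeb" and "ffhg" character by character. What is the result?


Interleaving "ceeb" and "ffhg":
  Position 0: 'c' from first, 'f' from second => "cf"
  Position 1: 'e' from first, 'f' from second => "ef"
  Position 2: 'e' from first, 'h' from second => "eh"
  Position 3: 'b' from first, 'g' from second => "bg"
Result: cfefehbg

cfefehbg


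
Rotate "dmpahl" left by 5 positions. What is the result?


Input: "dmpahl", rotate left by 5
First 5 characters: "dmpah"
Remaining characters: "l"
Concatenate remaining + first: "l" + "dmpah" = "ldmpah"

ldmpah


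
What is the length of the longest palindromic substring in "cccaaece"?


Input: "cccaaece"
Checking substrings for palindromes:
  [0:3] "ccc" (len 3) => palindrome
  [5:8] "ece" (len 3) => palindrome
  [0:2] "cc" (len 2) => palindrome
  [1:3] "cc" (len 2) => palindrome
  [3:5] "aa" (len 2) => palindrome
Longest palindromic substring: "ccc" with length 3

3


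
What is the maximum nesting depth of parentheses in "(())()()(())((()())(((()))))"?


Input: "(())()()(())((()())(((()))))"
Tracking depth:
  Position 0 '(': depth becomes 1
  Position 1 '(': depth becomes 2
  Position 2 ')': depth becomes 1
  Position 3 ')': depth becomes 0
  Position 4 '(': depth becomes 1
  Position 5 ')': depth becomes 0
  Position 6 '(': depth becomes 1
  Position 7 ')': depth becomes 0
  Position 8 '(': depth becomes 1
  Position 9 '(': depth becomes 2
  Position 10 ')': depth becomes 1
  Position 11 ')': depth becomes 0
  Position 12 '(': depth becomes 1
  Position 13 '(': depth becomes 2
  Position 14 '(': depth becomes 3
  Position 15 ')': depth becomes 2
  Position 16 '(': depth becomes 3
  Position 17 ')': depth becomes 2
  Position 18 ')': depth becomes 1
  Position 19 '(': depth becomes 2
  Position 20 '(': depth becomes 3
  Position 21 '(': depth becomes 4
  Position 22 '(': depth becomes 5
  Position 23 ')': depth becomes 4
  Position 24 ')': depth becomes 3
  Position 25 ')': depth becomes 2
  Position 26 ')': depth becomes 1
  Position 27 ')': depth becomes 0
Maximum depth reached: 5

5


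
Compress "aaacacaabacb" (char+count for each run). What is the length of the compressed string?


Input: aaacacaabacb
Runs:
  'a' x 3 => "a3"
  'c' x 1 => "c1"
  'a' x 1 => "a1"
  'c' x 1 => "c1"
  'a' x 2 => "a2"
  'b' x 1 => "b1"
  'a' x 1 => "a1"
  'c' x 1 => "c1"
  'b' x 1 => "b1"
Compressed: "a3c1a1c1a2b1a1c1b1"
Compressed length: 18

18


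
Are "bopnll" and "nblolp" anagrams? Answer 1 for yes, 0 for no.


Strings: "bopnll", "nblolp"
Sorted first:  bllnop
Sorted second: bllnop
Sorted forms match => anagrams

1


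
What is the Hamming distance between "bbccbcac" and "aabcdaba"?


Comparing "bbccbcac" and "aabcdaba" position by position:
  Position 0: 'b' vs 'a' => differ
  Position 1: 'b' vs 'a' => differ
  Position 2: 'c' vs 'b' => differ
  Position 3: 'c' vs 'c' => same
  Position 4: 'b' vs 'd' => differ
  Position 5: 'c' vs 'a' => differ
  Position 6: 'a' vs 'b' => differ
  Position 7: 'c' vs 'a' => differ
Total differences (Hamming distance): 7

7


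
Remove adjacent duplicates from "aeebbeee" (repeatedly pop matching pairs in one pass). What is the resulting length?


Input: aeebbeee
Stack-based adjacent duplicate removal:
  Read 'a': push. Stack: a
  Read 'e': push. Stack: ae
  Read 'e': matches stack top 'e' => pop. Stack: a
  Read 'b': push. Stack: ab
  Read 'b': matches stack top 'b' => pop. Stack: a
  Read 'e': push. Stack: ae
  Read 'e': matches stack top 'e' => pop. Stack: a
  Read 'e': push. Stack: ae
Final stack: "ae" (length 2)

2


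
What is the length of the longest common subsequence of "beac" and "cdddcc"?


LCS of "beac" and "cdddcc"
DP table:
           c    d    d    d    c    c
      0    0    0    0    0    0    0
  b   0    0    0    0    0    0    0
  e   0    0    0    0    0    0    0
  a   0    0    0    0    0    0    0
  c   0    1    1    1    1    1    1
LCS length = dp[4][6] = 1

1


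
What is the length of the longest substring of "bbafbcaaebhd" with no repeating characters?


Input: "bbafbcaaebhd"
Sliding window (track last position of each char):
  Position 0 ('b'): window [0,0] length 1 -- new best
  Position 1 ('b'): repeat (last at 0), move window start to 1
  Position 1 ('b'): window [1,1] length 1
  Position 2 ('a'): window [1,2] length 2 -- new best
  Position 3 ('f'): window [1,3] length 3 -- new best
  Position 4 ('b'): repeat (last at 1), move window start to 2
  Position 4 ('b'): window [2,4] length 3
  Position 5 ('c'): window [2,5] length 4 -- new best
  Position 6 ('a'): repeat (last at 2), move window start to 3
  Position 6 ('a'): window [3,6] length 4
  Position 7 ('a'): repeat (last at 6), move window start to 7
  Position 7 ('a'): window [7,7] length 1
  Position 8 ('e'): window [7,8] length 2
  Position 9 ('b'): window [7,9] length 3
  Position 10 ('h'): window [7,10] length 4
  Position 11 ('d'): window [7,11] length 5 -- new best
Longest substring with no repeats: "aebhd" with length 5

5


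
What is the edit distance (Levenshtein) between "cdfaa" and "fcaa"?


Computing edit distance: "cdfaa" -> "fcaa"
DP table:
           f    c    a    a
      0    1    2    3    4
  c   1    1    1    2    3
  d   2    2    2    2    3
  f   3    2    3    3    3
  a   4    3    3    3    3
  a   5    4    4    3    3
Edit distance = dp[5][4] = 3

3


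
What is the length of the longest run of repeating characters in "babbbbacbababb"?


Input: "babbbbacbababb"
Scanning for longest run:
  Position 1 ('a'): new char, reset run to 1
  Position 2 ('b'): new char, reset run to 1
  Position 3 ('b'): continues run of 'b', length=2
  Position 4 ('b'): continues run of 'b', length=3
  Position 5 ('b'): continues run of 'b', length=4
  Position 6 ('a'): new char, reset run to 1
  Position 7 ('c'): new char, reset run to 1
  Position 8 ('b'): new char, reset run to 1
  Position 9 ('a'): new char, reset run to 1
  Position 10 ('b'): new char, reset run to 1
  Position 11 ('a'): new char, reset run to 1
  Position 12 ('b'): new char, reset run to 1
  Position 13 ('b'): continues run of 'b', length=2
Longest run: 'b' with length 4

4


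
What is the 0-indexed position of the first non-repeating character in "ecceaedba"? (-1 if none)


Input: ecceaedba
Character frequencies:
  'a': 2
  'b': 1
  'c': 2
  'd': 1
  'e': 3
Scanning left to right for freq == 1:
  Position 0 ('e'): freq=3, skip
  Position 1 ('c'): freq=2, skip
  Position 2 ('c'): freq=2, skip
  Position 3 ('e'): freq=3, skip
  Position 4 ('a'): freq=2, skip
  Position 5 ('e'): freq=3, skip
  Position 6 ('d'): unique! => answer = 6

6


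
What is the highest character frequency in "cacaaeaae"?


Input: cacaaeaae
Character counts:
  'a': 5
  'c': 2
  'e': 2
Maximum frequency: 5

5


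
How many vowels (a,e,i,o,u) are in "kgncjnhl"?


Input: kgncjnhl
Checking each character:
  'k' at position 0: consonant
  'g' at position 1: consonant
  'n' at position 2: consonant
  'c' at position 3: consonant
  'j' at position 4: consonant
  'n' at position 5: consonant
  'h' at position 6: consonant
  'l' at position 7: consonant
Total vowels: 0

0


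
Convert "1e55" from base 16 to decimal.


Input: "1e55" in base 16
Positional expansion:
  Digit '1' (value 1) x 16^3 = 4096
  Digit 'e' (value 14) x 16^2 = 3584
  Digit '5' (value 5) x 16^1 = 80
  Digit '5' (value 5) x 16^0 = 5
Sum = 7765

7765


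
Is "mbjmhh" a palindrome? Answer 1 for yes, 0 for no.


Input: mbjmhh
Reversed: hhmjbm
  Compare pos 0 ('m') with pos 5 ('h'): MISMATCH
  Compare pos 1 ('b') with pos 4 ('h'): MISMATCH
  Compare pos 2 ('j') with pos 3 ('m'): MISMATCH
Result: not a palindrome

0


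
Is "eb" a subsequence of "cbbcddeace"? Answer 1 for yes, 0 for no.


Check if "eb" is a subsequence of "cbbcddeace"
Greedy scan:
  Position 0 ('c'): no match needed
  Position 1 ('b'): no match needed
  Position 2 ('b'): no match needed
  Position 3 ('c'): no match needed
  Position 4 ('d'): no match needed
  Position 5 ('d'): no match needed
  Position 6 ('e'): matches sub[0] = 'e'
  Position 7 ('a'): no match needed
  Position 8 ('c'): no match needed
  Position 9 ('e'): no match needed
Only matched 1/2 characters => not a subsequence

0


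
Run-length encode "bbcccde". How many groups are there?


Input: bbcccde
Scanning for consecutive runs:
  Group 1: 'b' x 2 (positions 0-1)
  Group 2: 'c' x 3 (positions 2-4)
  Group 3: 'd' x 1 (positions 5-5)
  Group 4: 'e' x 1 (positions 6-6)
Total groups: 4

4


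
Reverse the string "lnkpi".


Input: lnkpi
Reading characters right to left:
  Position 4: 'i'
  Position 3: 'p'
  Position 2: 'k'
  Position 1: 'n'
  Position 0: 'l'
Reversed: ipknl

ipknl


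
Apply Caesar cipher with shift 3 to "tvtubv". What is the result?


Caesar cipher: shift "tvtubv" by 3
  't' (pos 19) + 3 = pos 22 = 'w'
  'v' (pos 21) + 3 = pos 24 = 'y'
  't' (pos 19) + 3 = pos 22 = 'w'
  'u' (pos 20) + 3 = pos 23 = 'x'
  'b' (pos 1) + 3 = pos 4 = 'e'
  'v' (pos 21) + 3 = pos 24 = 'y'
Result: wywxey

wywxey


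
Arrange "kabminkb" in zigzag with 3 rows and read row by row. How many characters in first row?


Zigzag "kabminkb" into 3 rows:
Placing characters:
  'k' => row 0
  'a' => row 1
  'b' => row 2
  'm' => row 1
  'i' => row 0
  'n' => row 1
  'k' => row 2
  'b' => row 1
Rows:
  Row 0: "ki"
  Row 1: "amnb"
  Row 2: "bk"
First row length: 2

2


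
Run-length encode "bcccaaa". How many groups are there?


Input: bcccaaa
Scanning for consecutive runs:
  Group 1: 'b' x 1 (positions 0-0)
  Group 2: 'c' x 3 (positions 1-3)
  Group 3: 'a' x 3 (positions 4-6)
Total groups: 3

3


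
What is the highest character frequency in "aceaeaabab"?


Input: aceaeaabab
Character counts:
  'a': 5
  'b': 2
  'c': 1
  'e': 2
Maximum frequency: 5

5


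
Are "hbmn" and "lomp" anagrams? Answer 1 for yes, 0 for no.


Strings: "hbmn", "lomp"
Sorted first:  bhmn
Sorted second: lmop
Differ at position 0: 'b' vs 'l' => not anagrams

0


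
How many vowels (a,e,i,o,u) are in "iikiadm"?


Input: iikiadm
Checking each character:
  'i' at position 0: vowel (running total: 1)
  'i' at position 1: vowel (running total: 2)
  'k' at position 2: consonant
  'i' at position 3: vowel (running total: 3)
  'a' at position 4: vowel (running total: 4)
  'd' at position 5: consonant
  'm' at position 6: consonant
Total vowels: 4

4


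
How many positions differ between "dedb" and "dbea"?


Comparing "dedb" and "dbea" position by position:
  Position 0: 'd' vs 'd' => same
  Position 1: 'e' vs 'b' => DIFFER
  Position 2: 'd' vs 'e' => DIFFER
  Position 3: 'b' vs 'a' => DIFFER
Positions that differ: 3

3


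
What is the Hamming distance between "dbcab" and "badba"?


Comparing "dbcab" and "badba" position by position:
  Position 0: 'd' vs 'b' => differ
  Position 1: 'b' vs 'a' => differ
  Position 2: 'c' vs 'd' => differ
  Position 3: 'a' vs 'b' => differ
  Position 4: 'b' vs 'a' => differ
Total differences (Hamming distance): 5

5


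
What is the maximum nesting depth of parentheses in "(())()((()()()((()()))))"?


Input: "(())()((()()()((()()))))"
Tracking depth:
  Position 0 '(': depth becomes 1
  Position 1 '(': depth becomes 2
  Position 2 ')': depth becomes 1
  Position 3 ')': depth becomes 0
  Position 4 '(': depth becomes 1
  Position 5 ')': depth becomes 0
  Position 6 '(': depth becomes 1
  Position 7 '(': depth becomes 2
  Position 8 '(': depth becomes 3
  Position 9 ')': depth becomes 2
  Position 10 '(': depth becomes 3
  Position 11 ')': depth becomes 2
  Position 12 '(': depth becomes 3
  Position 13 ')': depth becomes 2
  Position 14 '(': depth becomes 3
  Position 15 '(': depth becomes 4
  Position 16 '(': depth becomes 5
  Position 17 ')': depth becomes 4
  Position 18 '(': depth becomes 5
  Position 19 ')': depth becomes 4
  Position 20 ')': depth becomes 3
  Position 21 ')': depth becomes 2
  Position 22 ')': depth becomes 1
  Position 23 ')': depth becomes 0
Maximum depth reached: 5

5


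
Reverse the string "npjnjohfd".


Input: npjnjohfd
Reading characters right to left:
  Position 8: 'd'
  Position 7: 'f'
  Position 6: 'h'
  Position 5: 'o'
  Position 4: 'j'
  Position 3: 'n'
  Position 2: 'j'
  Position 1: 'p'
  Position 0: 'n'
Reversed: dfhojnjpn

dfhojnjpn


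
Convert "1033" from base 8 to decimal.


Input: "1033" in base 8
Positional expansion:
  Digit '1' (value 1) x 8^3 = 512
  Digit '0' (value 0) x 8^2 = 0
  Digit '3' (value 3) x 8^1 = 24
  Digit '3' (value 3) x 8^0 = 3
Sum = 539

539


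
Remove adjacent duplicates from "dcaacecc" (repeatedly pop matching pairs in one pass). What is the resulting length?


Input: dcaacecc
Stack-based adjacent duplicate removal:
  Read 'd': push. Stack: d
  Read 'c': push. Stack: dc
  Read 'a': push. Stack: dca
  Read 'a': matches stack top 'a' => pop. Stack: dc
  Read 'c': matches stack top 'c' => pop. Stack: d
  Read 'e': push. Stack: de
  Read 'c': push. Stack: dec
  Read 'c': matches stack top 'c' => pop. Stack: de
Final stack: "de" (length 2)

2


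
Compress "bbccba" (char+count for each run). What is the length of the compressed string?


Input: bbccba
Runs:
  'b' x 2 => "b2"
  'c' x 2 => "c2"
  'b' x 1 => "b1"
  'a' x 1 => "a1"
Compressed: "b2c2b1a1"
Compressed length: 8

8


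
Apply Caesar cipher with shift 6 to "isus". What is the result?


Caesar cipher: shift "isus" by 6
  'i' (pos 8) + 6 = pos 14 = 'o'
  's' (pos 18) + 6 = pos 24 = 'y'
  'u' (pos 20) + 6 = pos 0 = 'a'
  's' (pos 18) + 6 = pos 24 = 'y'
Result: oyay

oyay


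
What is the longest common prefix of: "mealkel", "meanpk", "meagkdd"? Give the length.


Words: mealkel, meanpk, meagkdd
  Position 0: all 'm' => match
  Position 1: all 'e' => match
  Position 2: all 'a' => match
  Position 3: ('l', 'n', 'g') => mismatch, stop
LCP = "mea" (length 3)

3


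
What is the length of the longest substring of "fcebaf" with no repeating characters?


Input: "fcebaf"
Sliding window (track last position of each char):
  Position 0 ('f'): window [0,0] length 1 -- new best
  Position 1 ('c'): window [0,1] length 2 -- new best
  Position 2 ('e'): window [0,2] length 3 -- new best
  Position 3 ('b'): window [0,3] length 4 -- new best
  Position 4 ('a'): window [0,4] length 5 -- new best
  Position 5 ('f'): repeat (last at 0), move window start to 1
  Position 5 ('f'): window [1,5] length 5
Longest substring with no repeats: "fceba" with length 5

5


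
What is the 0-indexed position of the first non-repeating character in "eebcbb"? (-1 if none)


Input: eebcbb
Character frequencies:
  'b': 3
  'c': 1
  'e': 2
Scanning left to right for freq == 1:
  Position 0 ('e'): freq=2, skip
  Position 1 ('e'): freq=2, skip
  Position 2 ('b'): freq=3, skip
  Position 3 ('c'): unique! => answer = 3

3


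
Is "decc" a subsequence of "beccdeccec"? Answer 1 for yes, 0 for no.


Check if "decc" is a subsequence of "beccdeccec"
Greedy scan:
  Position 0 ('b'): no match needed
  Position 1 ('e'): no match needed
  Position 2 ('c'): no match needed
  Position 3 ('c'): no match needed
  Position 4 ('d'): matches sub[0] = 'd'
  Position 5 ('e'): matches sub[1] = 'e'
  Position 6 ('c'): matches sub[2] = 'c'
  Position 7 ('c'): matches sub[3] = 'c'
  Position 8 ('e'): no match needed
  Position 9 ('c'): no match needed
All 4 characters matched => is a subsequence

1


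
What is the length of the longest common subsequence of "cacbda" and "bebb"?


LCS of "cacbda" and "bebb"
DP table:
           b    e    b    b
      0    0    0    0    0
  c   0    0    0    0    0
  a   0    0    0    0    0
  c   0    0    0    0    0
  b   0    1    1    1    1
  d   0    1    1    1    1
  a   0    1    1    1    1
LCS length = dp[6][4] = 1

1


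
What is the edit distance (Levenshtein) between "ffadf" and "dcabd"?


Computing edit distance: "ffadf" -> "dcabd"
DP table:
           d    c    a    b    d
      0    1    2    3    4    5
  f   1    1    2    3    4    5
  f   2    2    2    3    4    5
  a   3    3    3    2    3    4
  d   4    3    4    3    3    3
  f   5    4    4    4    4    4
Edit distance = dp[5][5] = 4

4


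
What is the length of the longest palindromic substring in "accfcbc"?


Input: "accfcbc"
Checking substrings for palindromes:
  [2:5] "cfc" (len 3) => palindrome
  [4:7] "cbc" (len 3) => palindrome
  [1:3] "cc" (len 2) => palindrome
Longest palindromic substring: "cfc" with length 3

3


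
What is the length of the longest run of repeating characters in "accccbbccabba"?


Input: "accccbbccabba"
Scanning for longest run:
  Position 1 ('c'): new char, reset run to 1
  Position 2 ('c'): continues run of 'c', length=2
  Position 3 ('c'): continues run of 'c', length=3
  Position 4 ('c'): continues run of 'c', length=4
  Position 5 ('b'): new char, reset run to 1
  Position 6 ('b'): continues run of 'b', length=2
  Position 7 ('c'): new char, reset run to 1
  Position 8 ('c'): continues run of 'c', length=2
  Position 9 ('a'): new char, reset run to 1
  Position 10 ('b'): new char, reset run to 1
  Position 11 ('b'): continues run of 'b', length=2
  Position 12 ('a'): new char, reset run to 1
Longest run: 'c' with length 4

4


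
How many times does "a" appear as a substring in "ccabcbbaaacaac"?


Searching for "a" in "ccabcbbaaacaac"
Scanning each position:
  Position 0: "c" => no
  Position 1: "c" => no
  Position 2: "a" => MATCH
  Position 3: "b" => no
  Position 4: "c" => no
  Position 5: "b" => no
  Position 6: "b" => no
  Position 7: "a" => MATCH
  Position 8: "a" => MATCH
  Position 9: "a" => MATCH
  Position 10: "c" => no
  Position 11: "a" => MATCH
  Position 12: "a" => MATCH
  Position 13: "c" => no
Total occurrences: 6

6


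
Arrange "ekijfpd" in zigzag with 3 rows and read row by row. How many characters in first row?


Zigzag "ekijfpd" into 3 rows:
Placing characters:
  'e' => row 0
  'k' => row 1
  'i' => row 2
  'j' => row 1
  'f' => row 0
  'p' => row 1
  'd' => row 2
Rows:
  Row 0: "ef"
  Row 1: "kjp"
  Row 2: "id"
First row length: 2

2


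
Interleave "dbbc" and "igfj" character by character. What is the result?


Interleaving "dbbc" and "igfj":
  Position 0: 'd' from first, 'i' from second => "di"
  Position 1: 'b' from first, 'g' from second => "bg"
  Position 2: 'b' from first, 'f' from second => "bf"
  Position 3: 'c' from first, 'j' from second => "cj"
Result: dibgbfcj

dibgbfcj


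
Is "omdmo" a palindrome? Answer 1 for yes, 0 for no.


Input: omdmo
Reversed: omdmo
  Compare pos 0 ('o') with pos 4 ('o'): match
  Compare pos 1 ('m') with pos 3 ('m'): match
Result: palindrome

1


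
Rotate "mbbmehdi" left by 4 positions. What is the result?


Input: "mbbmehdi", rotate left by 4
First 4 characters: "mbbm"
Remaining characters: "ehdi"
Concatenate remaining + first: "ehdi" + "mbbm" = "ehdimbbm"

ehdimbbm


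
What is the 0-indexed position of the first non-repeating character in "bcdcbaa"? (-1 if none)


Input: bcdcbaa
Character frequencies:
  'a': 2
  'b': 2
  'c': 2
  'd': 1
Scanning left to right for freq == 1:
  Position 0 ('b'): freq=2, skip
  Position 1 ('c'): freq=2, skip
  Position 2 ('d'): unique! => answer = 2

2


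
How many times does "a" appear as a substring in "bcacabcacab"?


Searching for "a" in "bcacabcacab"
Scanning each position:
  Position 0: "b" => no
  Position 1: "c" => no
  Position 2: "a" => MATCH
  Position 3: "c" => no
  Position 4: "a" => MATCH
  Position 5: "b" => no
  Position 6: "c" => no
  Position 7: "a" => MATCH
  Position 8: "c" => no
  Position 9: "a" => MATCH
  Position 10: "b" => no
Total occurrences: 4

4


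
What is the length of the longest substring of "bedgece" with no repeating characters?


Input: "bedgece"
Sliding window (track last position of each char):
  Position 0 ('b'): window [0,0] length 1 -- new best
  Position 1 ('e'): window [0,1] length 2 -- new best
  Position 2 ('d'): window [0,2] length 3 -- new best
  Position 3 ('g'): window [0,3] length 4 -- new best
  Position 4 ('e'): repeat (last at 1), move window start to 2
  Position 4 ('e'): window [2,4] length 3
  Position 5 ('c'): window [2,5] length 4
  Position 6 ('e'): repeat (last at 4), move window start to 5
  Position 6 ('e'): window [5,6] length 2
Longest substring with no repeats: "bedg" with length 4

4


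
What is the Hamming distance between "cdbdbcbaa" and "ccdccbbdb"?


Comparing "cdbdbcbaa" and "ccdccbbdb" position by position:
  Position 0: 'c' vs 'c' => same
  Position 1: 'd' vs 'c' => differ
  Position 2: 'b' vs 'd' => differ
  Position 3: 'd' vs 'c' => differ
  Position 4: 'b' vs 'c' => differ
  Position 5: 'c' vs 'b' => differ
  Position 6: 'b' vs 'b' => same
  Position 7: 'a' vs 'd' => differ
  Position 8: 'a' vs 'b' => differ
Total differences (Hamming distance): 7

7


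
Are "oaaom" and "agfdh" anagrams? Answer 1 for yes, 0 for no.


Strings: "oaaom", "agfdh"
Sorted first:  aamoo
Sorted second: adfgh
Differ at position 1: 'a' vs 'd' => not anagrams

0


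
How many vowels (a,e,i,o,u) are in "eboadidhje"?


Input: eboadidhje
Checking each character:
  'e' at position 0: vowel (running total: 1)
  'b' at position 1: consonant
  'o' at position 2: vowel (running total: 2)
  'a' at position 3: vowel (running total: 3)
  'd' at position 4: consonant
  'i' at position 5: vowel (running total: 4)
  'd' at position 6: consonant
  'h' at position 7: consonant
  'j' at position 8: consonant
  'e' at position 9: vowel (running total: 5)
Total vowels: 5

5


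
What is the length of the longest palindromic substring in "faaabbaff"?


Input: "faaabbaff"
Checking substrings for palindromes:
  [3:7] "abba" (len 4) => palindrome
  [1:4] "aaa" (len 3) => palindrome
  [1:3] "aa" (len 2) => palindrome
  [2:4] "aa" (len 2) => palindrome
  [4:6] "bb" (len 2) => palindrome
  [7:9] "ff" (len 2) => palindrome
Longest palindromic substring: "abba" with length 4

4


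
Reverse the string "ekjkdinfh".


Input: ekjkdinfh
Reading characters right to left:
  Position 8: 'h'
  Position 7: 'f'
  Position 6: 'n'
  Position 5: 'i'
  Position 4: 'd'
  Position 3: 'k'
  Position 2: 'j'
  Position 1: 'k'
  Position 0: 'e'
Reversed: hfnidkjke

hfnidkjke


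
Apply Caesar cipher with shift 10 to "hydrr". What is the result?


Caesar cipher: shift "hydrr" by 10
  'h' (pos 7) + 10 = pos 17 = 'r'
  'y' (pos 24) + 10 = pos 8 = 'i'
  'd' (pos 3) + 10 = pos 13 = 'n'
  'r' (pos 17) + 10 = pos 1 = 'b'
  'r' (pos 17) + 10 = pos 1 = 'b'
Result: rinbb

rinbb


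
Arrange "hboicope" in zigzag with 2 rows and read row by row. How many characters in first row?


Zigzag "hboicope" into 2 rows:
Placing characters:
  'h' => row 0
  'b' => row 1
  'o' => row 0
  'i' => row 1
  'c' => row 0
  'o' => row 1
  'p' => row 0
  'e' => row 1
Rows:
  Row 0: "hocp"
  Row 1: "bioe"
First row length: 4

4


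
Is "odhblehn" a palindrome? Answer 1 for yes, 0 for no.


Input: odhblehn
Reversed: nhelbhdo
  Compare pos 0 ('o') with pos 7 ('n'): MISMATCH
  Compare pos 1 ('d') with pos 6 ('h'): MISMATCH
  Compare pos 2 ('h') with pos 5 ('e'): MISMATCH
  Compare pos 3 ('b') with pos 4 ('l'): MISMATCH
Result: not a palindrome

0


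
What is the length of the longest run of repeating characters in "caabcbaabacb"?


Input: "caabcbaabacb"
Scanning for longest run:
  Position 1 ('a'): new char, reset run to 1
  Position 2 ('a'): continues run of 'a', length=2
  Position 3 ('b'): new char, reset run to 1
  Position 4 ('c'): new char, reset run to 1
  Position 5 ('b'): new char, reset run to 1
  Position 6 ('a'): new char, reset run to 1
  Position 7 ('a'): continues run of 'a', length=2
  Position 8 ('b'): new char, reset run to 1
  Position 9 ('a'): new char, reset run to 1
  Position 10 ('c'): new char, reset run to 1
  Position 11 ('b'): new char, reset run to 1
Longest run: 'a' with length 2

2


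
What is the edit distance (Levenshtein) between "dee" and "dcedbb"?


Computing edit distance: "dee" -> "dcedbb"
DP table:
           d    c    e    d    b    b
      0    1    2    3    4    5    6
  d   1    0    1    2    3    4    5
  e   2    1    1    1    2    3    4
  e   3    2    2    1    2    3    4
Edit distance = dp[3][6] = 4

4


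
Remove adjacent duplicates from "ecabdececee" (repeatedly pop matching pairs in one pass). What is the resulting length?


Input: ecabdececee
Stack-based adjacent duplicate removal:
  Read 'e': push. Stack: e
  Read 'c': push. Stack: ec
  Read 'a': push. Stack: eca
  Read 'b': push. Stack: ecab
  Read 'd': push. Stack: ecabd
  Read 'e': push. Stack: ecabde
  Read 'c': push. Stack: ecabdec
  Read 'e': push. Stack: ecabdece
  Read 'c': push. Stack: ecabdecec
  Read 'e': push. Stack: ecabdecece
  Read 'e': matches stack top 'e' => pop. Stack: ecabdecec
Final stack: "ecabdecec" (length 9)

9


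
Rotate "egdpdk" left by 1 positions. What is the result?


Input: "egdpdk", rotate left by 1
First 1 characters: "e"
Remaining characters: "gdpdk"
Concatenate remaining + first: "gdpdk" + "e" = "gdpdke"

gdpdke


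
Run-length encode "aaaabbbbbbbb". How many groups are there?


Input: aaaabbbbbbbb
Scanning for consecutive runs:
  Group 1: 'a' x 4 (positions 0-3)
  Group 2: 'b' x 8 (positions 4-11)
Total groups: 2

2


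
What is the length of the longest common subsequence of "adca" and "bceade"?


LCS of "adca" and "bceade"
DP table:
           b    c    e    a    d    e
      0    0    0    0    0    0    0
  a   0    0    0    0    1    1    1
  d   0    0    0    0    1    2    2
  c   0    0    1    1    1    2    2
  a   0    0    1    1    2    2    2
LCS length = dp[4][6] = 2

2


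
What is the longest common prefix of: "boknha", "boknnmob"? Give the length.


Words: boknha, boknnmob
  Position 0: all 'b' => match
  Position 1: all 'o' => match
  Position 2: all 'k' => match
  Position 3: all 'n' => match
  Position 4: ('h', 'n') => mismatch, stop
LCP = "bokn" (length 4)

4


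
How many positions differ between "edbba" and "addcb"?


Comparing "edbba" and "addcb" position by position:
  Position 0: 'e' vs 'a' => DIFFER
  Position 1: 'd' vs 'd' => same
  Position 2: 'b' vs 'd' => DIFFER
  Position 3: 'b' vs 'c' => DIFFER
  Position 4: 'a' vs 'b' => DIFFER
Positions that differ: 4

4


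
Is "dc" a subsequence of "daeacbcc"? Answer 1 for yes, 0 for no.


Check if "dc" is a subsequence of "daeacbcc"
Greedy scan:
  Position 0 ('d'): matches sub[0] = 'd'
  Position 1 ('a'): no match needed
  Position 2 ('e'): no match needed
  Position 3 ('a'): no match needed
  Position 4 ('c'): matches sub[1] = 'c'
  Position 5 ('b'): no match needed
  Position 6 ('c'): no match needed
  Position 7 ('c'): no match needed
All 2 characters matched => is a subsequence

1


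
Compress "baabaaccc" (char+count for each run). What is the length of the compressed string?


Input: baabaaccc
Runs:
  'b' x 1 => "b1"
  'a' x 2 => "a2"
  'b' x 1 => "b1"
  'a' x 2 => "a2"
  'c' x 3 => "c3"
Compressed: "b1a2b1a2c3"
Compressed length: 10

10


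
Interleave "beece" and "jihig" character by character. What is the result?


Interleaving "beece" and "jihig":
  Position 0: 'b' from first, 'j' from second => "bj"
  Position 1: 'e' from first, 'i' from second => "ei"
  Position 2: 'e' from first, 'h' from second => "eh"
  Position 3: 'c' from first, 'i' from second => "ci"
  Position 4: 'e' from first, 'g' from second => "eg"
Result: bjeiehcieg

bjeiehcieg


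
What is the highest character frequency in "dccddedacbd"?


Input: dccddedacbd
Character counts:
  'a': 1
  'b': 1
  'c': 3
  'd': 5
  'e': 1
Maximum frequency: 5

5


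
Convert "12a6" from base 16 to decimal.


Input: "12a6" in base 16
Positional expansion:
  Digit '1' (value 1) x 16^3 = 4096
  Digit '2' (value 2) x 16^2 = 512
  Digit 'a' (value 10) x 16^1 = 160
  Digit '6' (value 6) x 16^0 = 6
Sum = 4774

4774


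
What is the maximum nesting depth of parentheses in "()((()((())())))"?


Input: "()((()((())())))"
Tracking depth:
  Position 0 '(': depth becomes 1
  Position 1 ')': depth becomes 0
  Position 2 '(': depth becomes 1
  Position 3 '(': depth becomes 2
  Position 4 '(': depth becomes 3
  Position 5 ')': depth becomes 2
  Position 6 '(': depth becomes 3
  Position 7 '(': depth becomes 4
  Position 8 '(': depth becomes 5
  Position 9 ')': depth becomes 4
  Position 10 ')': depth becomes 3
  Position 11 '(': depth becomes 4
  Position 12 ')': depth becomes 3
  Position 13 ')': depth becomes 2
  Position 14 ')': depth becomes 1
  Position 15 ')': depth becomes 0
Maximum depth reached: 5

5


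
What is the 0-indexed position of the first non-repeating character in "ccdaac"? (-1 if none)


Input: ccdaac
Character frequencies:
  'a': 2
  'c': 3
  'd': 1
Scanning left to right for freq == 1:
  Position 0 ('c'): freq=3, skip
  Position 1 ('c'): freq=3, skip
  Position 2 ('d'): unique! => answer = 2

2


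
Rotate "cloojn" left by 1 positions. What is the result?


Input: "cloojn", rotate left by 1
First 1 characters: "c"
Remaining characters: "loojn"
Concatenate remaining + first: "loojn" + "c" = "loojnc"

loojnc


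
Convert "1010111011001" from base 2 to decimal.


Input: "1010111011001" in base 2
Positional expansion:
  Digit '1' (value 1) x 2^12 = 4096
  Digit '0' (value 0) x 2^11 = 0
  Digit '1' (value 1) x 2^10 = 1024
  Digit '0' (value 0) x 2^9 = 0
  Digit '1' (value 1) x 2^8 = 256
  Digit '1' (value 1) x 2^7 = 128
  Digit '1' (value 1) x 2^6 = 64
  Digit '0' (value 0) x 2^5 = 0
  Digit '1' (value 1) x 2^4 = 16
  Digit '1' (value 1) x 2^3 = 8
  Digit '0' (value 0) x 2^2 = 0
  Digit '0' (value 0) x 2^1 = 0
  Digit '1' (value 1) x 2^0 = 1
Sum = 5593

5593


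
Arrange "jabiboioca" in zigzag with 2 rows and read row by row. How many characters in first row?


Zigzag "jabiboioca" into 2 rows:
Placing characters:
  'j' => row 0
  'a' => row 1
  'b' => row 0
  'i' => row 1
  'b' => row 0
  'o' => row 1
  'i' => row 0
  'o' => row 1
  'c' => row 0
  'a' => row 1
Rows:
  Row 0: "jbbic"
  Row 1: "aiooa"
First row length: 5

5


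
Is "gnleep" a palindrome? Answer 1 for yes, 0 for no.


Input: gnleep
Reversed: peelng
  Compare pos 0 ('g') with pos 5 ('p'): MISMATCH
  Compare pos 1 ('n') with pos 4 ('e'): MISMATCH
  Compare pos 2 ('l') with pos 3 ('e'): MISMATCH
Result: not a palindrome

0
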